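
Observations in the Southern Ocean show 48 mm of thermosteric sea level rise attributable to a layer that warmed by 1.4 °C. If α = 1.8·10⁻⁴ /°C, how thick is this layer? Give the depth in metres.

190 m

H = Δh/(αΔT) = 0.048 / (1.8×10⁻⁴ × 1.4) ≈ 190.5 m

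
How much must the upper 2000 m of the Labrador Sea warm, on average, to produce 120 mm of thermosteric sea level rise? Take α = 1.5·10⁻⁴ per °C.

0.40 °C

ΔT = Δh/(αH) = 0.12 / (1.5×10⁻⁴ × 2000) = 0.4000 °C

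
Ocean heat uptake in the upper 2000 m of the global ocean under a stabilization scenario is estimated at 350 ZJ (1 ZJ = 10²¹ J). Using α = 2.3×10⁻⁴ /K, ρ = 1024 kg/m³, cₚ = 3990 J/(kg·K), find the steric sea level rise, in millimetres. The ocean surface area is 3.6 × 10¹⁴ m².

54.7 mm

Per unit area: Q = 350×10²¹ / (3.6×10¹⁴) ≈ 9.722×10⁸ J/m²
Δh = αQ/(ρcₚ) = 2.3×10⁻⁴ × 9.722×10⁸ / (1024 × 3990) ≈ 0.054728 m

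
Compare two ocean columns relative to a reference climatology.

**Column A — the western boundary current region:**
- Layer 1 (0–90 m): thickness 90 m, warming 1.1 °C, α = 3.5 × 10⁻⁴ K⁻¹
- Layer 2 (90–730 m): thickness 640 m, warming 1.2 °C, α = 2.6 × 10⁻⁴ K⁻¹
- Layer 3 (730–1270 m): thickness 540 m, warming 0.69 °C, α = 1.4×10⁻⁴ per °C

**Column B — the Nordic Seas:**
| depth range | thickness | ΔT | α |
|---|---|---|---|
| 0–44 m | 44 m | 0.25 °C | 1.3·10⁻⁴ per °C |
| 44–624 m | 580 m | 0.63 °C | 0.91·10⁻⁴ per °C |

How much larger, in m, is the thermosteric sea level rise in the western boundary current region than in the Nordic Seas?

A Layer 1: 3.5×10⁻⁴ × 1.1 × 90 = 0.03465 m
A 90–730 m: 2.6×10⁻⁴ × 1.2 × 640 = 0.19968 m
A Layer 3: 1.4×10⁻⁴ × 540 × 0.69 = 0.052164 m
A total: 0.286494 m
B 44 × 1.3×10⁻⁴ × 0.25 = 0.00143 m
B 44–624 m: 580 × 0.91×10⁻⁴ × 0.63 = 0.0332514 m
B total: 0.0346814 m
Difference: 0.286494 − 0.0346814 = 0.2518126 m

0.25 m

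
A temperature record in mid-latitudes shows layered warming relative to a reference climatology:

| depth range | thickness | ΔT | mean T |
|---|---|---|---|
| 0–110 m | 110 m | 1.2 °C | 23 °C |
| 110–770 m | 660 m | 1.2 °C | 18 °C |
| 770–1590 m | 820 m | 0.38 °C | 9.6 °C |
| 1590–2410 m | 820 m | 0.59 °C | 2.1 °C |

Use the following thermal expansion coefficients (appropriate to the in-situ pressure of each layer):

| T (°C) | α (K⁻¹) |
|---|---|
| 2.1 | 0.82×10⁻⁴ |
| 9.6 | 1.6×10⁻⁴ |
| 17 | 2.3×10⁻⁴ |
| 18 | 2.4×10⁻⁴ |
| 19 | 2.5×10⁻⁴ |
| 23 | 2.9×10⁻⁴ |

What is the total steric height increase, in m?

Layer 1 at 23 °C → α = 2.9×10⁻⁴ K⁻¹
Layer 2 at 18 °C → α = 2.4×10⁻⁴ K⁻¹
Layer 3 at 9.6 °C → α = 1.6×10⁻⁴ K⁻¹
Layer 4 at 2.1 °C → α = 0.82×10⁻⁴ K⁻¹
2.9×10⁻⁴ × 110 × 1.2 = 0.03828 m
660 × 2.4×10⁻⁴ × 1.2 = 0.19008 m
770–1590 m: 820 × 1.6×10⁻⁴ × 0.38 = 0.049856 m
0.59 × 820 × 0.82×10⁻⁴ = 0.0396716 m
Δh = 0.03828 + 0.19008 + 0.049856 + 0.0396716 = 0.3178876 m

0.32 m of thermosteric rise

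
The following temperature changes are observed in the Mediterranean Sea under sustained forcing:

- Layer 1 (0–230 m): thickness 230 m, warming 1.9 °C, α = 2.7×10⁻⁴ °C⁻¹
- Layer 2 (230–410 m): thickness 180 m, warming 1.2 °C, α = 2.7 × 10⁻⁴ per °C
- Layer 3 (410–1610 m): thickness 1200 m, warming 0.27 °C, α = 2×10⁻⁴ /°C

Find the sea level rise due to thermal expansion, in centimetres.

about 24.1 cm

0–230 m: 230 × 1.9 × 2.7×10⁻⁴ = 0.11799 m
Layer 2: 2.7×10⁻⁴ × 1.2 × 180 = 0.05832 m
410–1610 m: 0.27 × 1200 × 2×10⁻⁴ = 0.06480 m
Δh = 0.11799 + 0.05832 + 0.06480 = 0.24111 m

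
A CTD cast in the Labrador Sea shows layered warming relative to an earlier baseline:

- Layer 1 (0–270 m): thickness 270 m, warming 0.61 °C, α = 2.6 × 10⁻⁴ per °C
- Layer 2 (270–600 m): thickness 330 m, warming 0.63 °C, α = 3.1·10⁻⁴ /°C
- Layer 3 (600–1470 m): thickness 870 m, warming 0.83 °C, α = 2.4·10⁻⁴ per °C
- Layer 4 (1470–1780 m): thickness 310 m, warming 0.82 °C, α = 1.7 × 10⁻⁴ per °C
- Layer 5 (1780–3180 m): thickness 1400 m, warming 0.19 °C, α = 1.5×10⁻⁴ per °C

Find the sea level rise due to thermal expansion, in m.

Layer 1: 2.6×10⁻⁴ × 0.61 × 270 = 0.042822 m
Layer 2: 0.63 × 3.1×10⁻⁴ × 330 = 0.064449 m
2.4×10⁻⁴ × 870 × 0.83 = 0.173304 m
1470–1780 m: 310 × 0.82 × 1.7×10⁻⁴ = 0.043214 m
1400 × 1.5×10⁻⁴ × 0.19 = 0.03990 m
Δh = 0.042822 + 0.064449 + 0.173304 + 0.043214 + 0.03990 = 0.363689 m ≈ 0.364 m

0.364 m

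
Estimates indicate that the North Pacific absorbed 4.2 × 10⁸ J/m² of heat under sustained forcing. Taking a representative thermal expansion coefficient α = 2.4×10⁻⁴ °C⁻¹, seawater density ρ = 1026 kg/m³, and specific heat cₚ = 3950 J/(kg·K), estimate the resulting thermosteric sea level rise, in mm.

Δh = αQ/(ρcₚ) = 2.4×10⁻⁴ × 4.2×10⁸ / (1026 × 3950) ≈ 0.024872 m

Δh = 24.9 mm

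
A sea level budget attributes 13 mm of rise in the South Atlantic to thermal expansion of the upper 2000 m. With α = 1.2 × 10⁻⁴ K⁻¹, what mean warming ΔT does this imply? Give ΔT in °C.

ΔT = Δh/(αH) = 0.013 / (1.2×10⁻⁴ × 2000) ≈ 0.05417 °C

ΔT ≈ 0.0542 °C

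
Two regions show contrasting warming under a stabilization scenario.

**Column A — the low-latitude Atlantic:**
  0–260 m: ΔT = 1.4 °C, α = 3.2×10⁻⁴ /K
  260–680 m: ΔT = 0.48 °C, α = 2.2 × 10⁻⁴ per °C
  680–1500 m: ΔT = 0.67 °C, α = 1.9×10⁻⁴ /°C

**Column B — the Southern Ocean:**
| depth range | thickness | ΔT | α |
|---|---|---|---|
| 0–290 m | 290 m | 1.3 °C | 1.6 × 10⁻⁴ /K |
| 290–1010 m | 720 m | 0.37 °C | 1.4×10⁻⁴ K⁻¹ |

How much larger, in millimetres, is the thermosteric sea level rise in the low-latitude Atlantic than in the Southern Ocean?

A Layer 1: 1.4 × 260 × 3.2×10⁻⁴ = 0.11648 m
A 260–680 m: 2.2×10⁻⁴ × 0.48 × 420 = 0.044352 m
A 820 × 0.67 × 1.9×10⁻⁴ = 0.104386 m
A total: 0.265218 m
B 1.6×10⁻⁴ × 290 × 1.3 = 0.06032 m
B 290–1010 m: 0.37 × 720 × 1.4×10⁻⁴ = 0.037296 m
B total: 0.097616 m
Difference: 0.265218 − 0.097616 = 0.167602 m

Δh_A − Δh_B ≈ 168 mm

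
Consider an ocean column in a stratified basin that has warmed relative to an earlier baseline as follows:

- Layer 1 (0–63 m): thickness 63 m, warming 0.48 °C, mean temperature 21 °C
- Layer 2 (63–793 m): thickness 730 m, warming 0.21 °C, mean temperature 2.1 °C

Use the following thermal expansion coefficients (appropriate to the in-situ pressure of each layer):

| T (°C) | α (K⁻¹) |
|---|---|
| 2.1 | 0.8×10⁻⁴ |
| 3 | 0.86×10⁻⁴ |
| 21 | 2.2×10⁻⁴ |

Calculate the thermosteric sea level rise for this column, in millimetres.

Layer 1 at 21 °C → α = 2.2×10⁻⁴ K⁻¹
Layer 2 at 2.1 °C → α = 0.8×10⁻⁴ K⁻¹
0.48 × 2.2×10⁻⁴ × 63 = 0.0066528 m
63–793 m: 0.21 × 0.8×10⁻⁴ × 730 = 0.012264 m
Δh = 0.0066528 + 0.012264 = 0.0189168 m

18.9 mm of thermosteric rise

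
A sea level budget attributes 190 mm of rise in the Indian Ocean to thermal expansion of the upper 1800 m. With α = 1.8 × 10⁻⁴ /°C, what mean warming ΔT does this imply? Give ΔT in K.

ΔT = Δh/(αH) = 0.19 / (1.8×10⁻⁴ × 1800) ≈ 0.5864 K

0.59 K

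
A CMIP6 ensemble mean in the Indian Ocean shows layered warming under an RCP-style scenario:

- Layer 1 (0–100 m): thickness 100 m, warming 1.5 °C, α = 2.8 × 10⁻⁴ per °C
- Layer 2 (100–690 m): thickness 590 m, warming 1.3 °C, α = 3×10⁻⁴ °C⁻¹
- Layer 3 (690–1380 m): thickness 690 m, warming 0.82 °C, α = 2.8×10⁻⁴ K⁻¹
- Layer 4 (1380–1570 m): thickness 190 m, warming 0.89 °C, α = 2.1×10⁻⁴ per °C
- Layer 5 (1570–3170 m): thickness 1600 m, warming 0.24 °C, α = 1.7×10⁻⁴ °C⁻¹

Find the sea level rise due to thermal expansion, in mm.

Layer 1: 100 × 2.8×10⁻⁴ × 1.5 = 0.04200 m
1.3 × 3×10⁻⁴ × 590 = 0.23010 m
690–1380 m: 690 × 2.8×10⁻⁴ × 0.82 = 0.158424 m
Layer 4: 0.89 × 2.1×10⁻⁴ × 190 = 0.035511 m
1570–3170 m: 0.24 × 1600 × 1.7×10⁻⁴ = 0.06528 m
Δh = 0.04200 + 0.23010 + 0.158424 + 0.035511 + 0.06528 = 0.531315 m

530 mm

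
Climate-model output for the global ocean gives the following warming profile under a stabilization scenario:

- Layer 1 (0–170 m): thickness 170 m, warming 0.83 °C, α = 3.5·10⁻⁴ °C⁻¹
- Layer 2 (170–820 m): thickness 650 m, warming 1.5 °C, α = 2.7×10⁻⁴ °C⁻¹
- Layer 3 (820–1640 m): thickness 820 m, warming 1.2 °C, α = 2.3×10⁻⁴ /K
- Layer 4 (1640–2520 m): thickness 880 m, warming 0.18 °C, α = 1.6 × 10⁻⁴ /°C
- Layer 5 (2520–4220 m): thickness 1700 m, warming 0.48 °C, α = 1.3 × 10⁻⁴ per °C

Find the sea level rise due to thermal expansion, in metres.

0.83 × 3.5×10⁻⁴ × 170 = 0.049385 m
Layer 2: 2.7×10⁻⁴ × 1.5 × 650 = 0.26325 m
2.3×10⁻⁴ × 1.2 × 820 = 0.22632 m
Layer 4: 1.6×10⁻⁴ × 0.18 × 880 = 0.025344 m
2520–4220 m: 1.3×10⁻⁴ × 1700 × 0.48 = 0.10608 m
Δh = 0.049385 + 0.26325 + 0.22632 + 0.025344 + 0.10608 = 0.670379 m

0.670 m of thermosteric rise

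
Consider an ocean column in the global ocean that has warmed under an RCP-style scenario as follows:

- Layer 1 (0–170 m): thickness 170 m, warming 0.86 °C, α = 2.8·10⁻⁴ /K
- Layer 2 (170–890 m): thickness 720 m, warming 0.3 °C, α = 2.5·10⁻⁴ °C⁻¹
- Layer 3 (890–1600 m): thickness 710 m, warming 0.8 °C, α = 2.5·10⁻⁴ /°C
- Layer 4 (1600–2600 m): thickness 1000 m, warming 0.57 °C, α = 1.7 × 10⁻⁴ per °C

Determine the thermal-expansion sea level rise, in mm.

Layer 1: 0.86 × 170 × 2.8×10⁻⁴ = 0.040936 m
2.5×10⁻⁴ × 0.3 × 720 = 0.05400 m
710 × 2.5×10⁻⁴ × 0.8 = 0.14200 m
Layer 4: 1.7×10⁻⁴ × 0.57 × 1000 = 0.09690 m
Δh = 0.040936 + 0.05400 + 0.14200 + 0.09690 = 0.333836 m ≈ 334 mm

Δh ≈ 334 mm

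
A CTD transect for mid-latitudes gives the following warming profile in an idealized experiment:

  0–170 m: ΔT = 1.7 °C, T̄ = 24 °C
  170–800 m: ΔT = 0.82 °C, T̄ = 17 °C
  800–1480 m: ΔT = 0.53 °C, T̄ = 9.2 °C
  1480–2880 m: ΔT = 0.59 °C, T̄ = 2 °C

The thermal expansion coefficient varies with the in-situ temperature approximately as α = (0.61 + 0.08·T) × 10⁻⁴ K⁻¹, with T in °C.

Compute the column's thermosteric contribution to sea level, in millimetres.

Layer 1: α = (0.61 + 0.08×24)×10⁻⁴ = 2.53×10⁻⁴ K⁻¹
Layer 2: α = (0.61 + 0.08×17)×10⁻⁴ = 1.97×10⁻⁴ K⁻¹
Layer 3: α = (0.61 + 0.08×9.2)×10⁻⁴ = 1.346×10⁻⁴ K⁻¹
Layer 4: α = (0.61 + 0.08×2)×10⁻⁴ = 0.77×10⁻⁴ K⁻¹
Layer 1: 2.53×10⁻⁴ × 170 × 1.7 = 0.073117 m
0.82 × 630 × 1.97×10⁻⁴ = 0.1017702 m
Layer 3: 1.346×10⁻⁴ × 0.53 × 680 = 0.04850984 m
0.77×10⁻⁴ × 1400 × 0.59 = 0.063602 m
Δh = 0.073117 + 0.1017702 + 0.04850984 + 0.063602 = 0.28699904 m ≈ 287 mm

Δh ≈ 287 mm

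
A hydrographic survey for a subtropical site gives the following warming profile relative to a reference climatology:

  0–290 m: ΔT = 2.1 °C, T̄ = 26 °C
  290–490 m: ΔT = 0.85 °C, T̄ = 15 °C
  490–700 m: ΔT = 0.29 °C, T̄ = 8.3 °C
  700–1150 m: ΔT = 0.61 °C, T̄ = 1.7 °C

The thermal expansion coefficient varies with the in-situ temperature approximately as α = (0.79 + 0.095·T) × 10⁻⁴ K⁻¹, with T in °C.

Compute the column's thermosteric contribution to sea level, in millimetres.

about 272 mm

Layer 1: α = (0.79 + 0.095×26)×10⁻⁴ = 3.26×10⁻⁴ K⁻¹
Layer 2: α = (0.79 + 0.095×15)×10⁻⁴ = 2.215×10⁻⁴ K⁻¹
Layer 3: α = (0.79 + 0.095×8.3)×10⁻⁴ = 1.5785×10⁻⁴ K⁻¹
Layer 4: α = (0.79 + 0.095×1.7)×10⁻⁴ = 0.9515×10⁻⁴ K⁻¹
Layer 1: 2.1 × 3.26×10⁻⁴ × 290 = 0.198534 m
Layer 2: 2.215×10⁻⁴ × 200 × 0.85 = 0.037655 m
490–700 m: 210 × 0.29 × 1.5785×10⁻⁴ = 0.009613065 m
450 × 0.9515×10⁻⁴ × 0.61 = 0.026118675 m
Δh = 0.198534 + 0.037655 + 0.009613065 + 0.026118675 = 0.27192074 m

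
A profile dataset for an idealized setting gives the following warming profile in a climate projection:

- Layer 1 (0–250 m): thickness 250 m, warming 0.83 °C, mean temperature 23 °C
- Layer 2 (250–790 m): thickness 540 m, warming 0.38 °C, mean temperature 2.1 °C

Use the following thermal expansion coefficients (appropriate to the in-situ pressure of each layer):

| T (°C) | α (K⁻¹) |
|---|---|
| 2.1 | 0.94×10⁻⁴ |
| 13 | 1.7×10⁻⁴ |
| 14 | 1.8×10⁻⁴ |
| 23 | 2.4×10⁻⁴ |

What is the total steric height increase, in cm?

Layer 1 at 23 °C → α = 2.4×10⁻⁴ K⁻¹
Layer 2 at 2.1 °C → α = 0.94×10⁻⁴ K⁻¹
Layer 1: 0.83 × 2.4×10⁻⁴ × 250 = 0.04980 m
0.94×10⁻⁴ × 0.38 × 540 = 0.0192888 m
Δh = 0.04980 + 0.0192888 = 0.0690888 m

6.9 cm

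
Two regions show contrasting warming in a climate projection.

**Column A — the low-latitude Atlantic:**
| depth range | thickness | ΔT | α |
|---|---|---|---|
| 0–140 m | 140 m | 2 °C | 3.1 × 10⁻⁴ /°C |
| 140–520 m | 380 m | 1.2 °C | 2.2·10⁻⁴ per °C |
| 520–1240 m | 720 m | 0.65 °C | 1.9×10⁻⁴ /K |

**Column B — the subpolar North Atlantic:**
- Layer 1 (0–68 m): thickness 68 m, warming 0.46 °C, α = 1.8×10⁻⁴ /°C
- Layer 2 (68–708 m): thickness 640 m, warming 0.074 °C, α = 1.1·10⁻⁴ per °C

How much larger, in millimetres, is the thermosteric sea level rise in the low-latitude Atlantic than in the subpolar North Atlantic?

A 3.1×10⁻⁴ × 2 × 140 = 0.08680 m
A 2.2×10⁻⁴ × 380 × 1.2 = 0.10032 m
A 720 × 0.65 × 1.9×10⁻⁴ = 0.08892 m
A total: 0.27604 m
B 1.8×10⁻⁴ × 0.46 × 68 = 0.0056304 m
B 1.1×10⁻⁴ × 0.074 × 640 = 0.0052096 m
B total: 0.01084 m
Difference: 0.27604 − 0.01084 = 0.26520 m

270 mm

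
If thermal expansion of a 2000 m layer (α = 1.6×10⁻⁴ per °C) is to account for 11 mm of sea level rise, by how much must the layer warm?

ΔT = Δh/(αH) = 0.011 / (1.6×10⁻⁴ × 2000) ≈ 0.03438 °C

0.0344 °C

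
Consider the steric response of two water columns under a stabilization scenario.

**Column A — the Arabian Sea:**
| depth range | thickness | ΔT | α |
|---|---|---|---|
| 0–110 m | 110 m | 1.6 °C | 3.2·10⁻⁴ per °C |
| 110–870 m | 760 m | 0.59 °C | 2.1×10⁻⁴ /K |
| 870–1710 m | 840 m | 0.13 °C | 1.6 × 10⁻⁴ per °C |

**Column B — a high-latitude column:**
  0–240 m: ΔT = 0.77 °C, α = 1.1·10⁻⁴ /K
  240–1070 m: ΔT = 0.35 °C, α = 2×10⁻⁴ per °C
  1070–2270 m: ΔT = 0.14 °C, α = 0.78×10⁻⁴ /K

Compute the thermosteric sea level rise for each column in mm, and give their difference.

Δh_A ≈ 170 mm, Δh_B ≈ 92 mm; difference ≈ 76 mm

A Layer 1: 3.2×10⁻⁴ × 1.6 × 110 = 0.05632 m
A 110–870 m: 0.59 × 2.1×10⁻⁴ × 760 = 0.094164 m
A 870–1710 m: 840 × 1.6×10⁻⁴ × 0.13 = 0.017472 m
A total: 0.167956 m
B Layer 1: 0.77 × 1.1×10⁻⁴ × 240 = 0.020328 m
B 240–1070 m: 2×10⁻⁴ × 830 × 0.35 = 0.05810 m
B 0.14 × 1200 × 0.78×10⁻⁴ = 0.013104 m
B total: 0.091532 m
Difference: 0.167956 − 0.091532 = 0.076424 m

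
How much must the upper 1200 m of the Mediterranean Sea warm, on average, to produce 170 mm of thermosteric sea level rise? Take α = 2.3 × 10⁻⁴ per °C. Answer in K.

ΔT ≈ 0.62 K

ΔT = Δh/(αH) = 0.17 / (2.3×10⁻⁴ × 1200) ≈ 0.6159 K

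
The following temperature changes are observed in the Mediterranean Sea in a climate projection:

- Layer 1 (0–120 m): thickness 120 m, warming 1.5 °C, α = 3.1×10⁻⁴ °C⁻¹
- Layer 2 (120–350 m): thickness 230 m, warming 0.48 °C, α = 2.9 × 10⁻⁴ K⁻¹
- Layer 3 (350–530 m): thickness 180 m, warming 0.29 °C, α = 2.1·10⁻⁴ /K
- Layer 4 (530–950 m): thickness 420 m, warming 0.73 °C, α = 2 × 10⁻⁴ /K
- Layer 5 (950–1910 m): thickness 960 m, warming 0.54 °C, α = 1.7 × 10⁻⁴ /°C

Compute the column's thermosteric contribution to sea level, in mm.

250 mm of thermosteric rise

Layer 1: 1.5 × 3.1×10⁻⁴ × 120 = 0.05580 m
Layer 2: 230 × 2.9×10⁻⁴ × 0.48 = 0.032016 m
350–530 m: 0.29 × 180 × 2.1×10⁻⁴ = 0.010962 m
Layer 4: 2×10⁻⁴ × 420 × 0.73 = 0.06132 m
1.7×10⁻⁴ × 0.54 × 960 = 0.088128 m
Δh = 0.05580 + 0.032016 + 0.010962 + 0.06132 + 0.088128 = 0.248226 m ≈ 250 mm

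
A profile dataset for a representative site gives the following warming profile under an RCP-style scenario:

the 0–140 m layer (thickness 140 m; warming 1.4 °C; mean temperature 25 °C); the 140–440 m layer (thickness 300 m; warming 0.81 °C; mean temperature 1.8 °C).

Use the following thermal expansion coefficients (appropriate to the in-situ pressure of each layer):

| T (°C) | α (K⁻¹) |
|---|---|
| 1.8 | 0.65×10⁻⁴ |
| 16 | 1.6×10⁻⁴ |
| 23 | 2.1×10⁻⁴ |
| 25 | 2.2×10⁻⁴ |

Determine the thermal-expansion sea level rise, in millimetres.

about 58.9 mm

Layer 1 at 25 °C → α = 2.2×10⁻⁴ K⁻¹
Layer 2 at 1.8 °C → α = 0.65×10⁻⁴ K⁻¹
140 × 1.4 × 2.2×10⁻⁴ = 0.04312 m
140–440 m: 0.81 × 300 × 0.65×10⁻⁴ = 0.015795 m
Δh = 0.04312 + 0.015795 = 0.058915 m ≈ 58.9 mm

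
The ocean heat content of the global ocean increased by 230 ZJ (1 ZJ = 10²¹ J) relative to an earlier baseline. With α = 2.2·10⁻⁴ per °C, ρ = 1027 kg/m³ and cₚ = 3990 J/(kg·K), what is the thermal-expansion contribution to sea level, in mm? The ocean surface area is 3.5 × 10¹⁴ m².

about 35.3 mm

Per unit area: Q = 230×10²¹ / (3.5×10¹⁴) ≈ 6.571×10⁸ J/m²
Δh = αQ/(ρcₚ) = 2.2×10⁻⁴ × 6.571×10⁸ / (1027 × 3990) ≈ 0.035279 m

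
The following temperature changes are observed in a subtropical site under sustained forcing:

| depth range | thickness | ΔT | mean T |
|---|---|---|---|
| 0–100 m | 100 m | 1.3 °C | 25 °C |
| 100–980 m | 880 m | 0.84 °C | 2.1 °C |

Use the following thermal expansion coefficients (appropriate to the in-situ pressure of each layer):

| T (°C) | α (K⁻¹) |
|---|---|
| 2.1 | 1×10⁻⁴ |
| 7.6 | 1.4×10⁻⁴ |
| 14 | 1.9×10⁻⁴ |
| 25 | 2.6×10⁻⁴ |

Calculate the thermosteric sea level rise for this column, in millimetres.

Layer 1 at 25 °C → α = 2.6×10⁻⁴ K⁻¹
Layer 2 at 2.1 °C → α = 1×10⁻⁴ K⁻¹
0–100 m: 100 × 1.3 × 2.6×10⁻⁴ = 0.03380 m
880 × 1×10⁻⁴ × 0.84 = 0.07392 m
Δh = 0.03380 + 0.07392 = 0.10772 m ≈ 108 mm

108 mm of thermosteric rise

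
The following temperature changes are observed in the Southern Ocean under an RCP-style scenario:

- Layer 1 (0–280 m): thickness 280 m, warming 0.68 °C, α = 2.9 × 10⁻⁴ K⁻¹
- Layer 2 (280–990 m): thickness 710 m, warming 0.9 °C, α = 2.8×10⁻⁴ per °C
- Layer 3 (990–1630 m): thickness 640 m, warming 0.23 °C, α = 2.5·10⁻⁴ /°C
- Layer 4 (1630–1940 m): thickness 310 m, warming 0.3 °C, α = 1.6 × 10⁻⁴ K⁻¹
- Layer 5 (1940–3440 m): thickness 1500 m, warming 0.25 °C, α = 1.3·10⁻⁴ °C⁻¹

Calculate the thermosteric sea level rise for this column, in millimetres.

2.9×10⁻⁴ × 0.68 × 280 = 0.055216 m
Layer 2: 0.9 × 710 × 2.8×10⁻⁴ = 0.17892 m
0.23 × 2.5×10⁻⁴ × 640 = 0.03680 m
310 × 0.3 × 1.6×10⁻⁴ = 0.01488 m
Layer 5: 1.3×10⁻⁴ × 0.25 × 1500 = 0.04875 m
Δh = 0.055216 + 0.17892 + 0.03680 + 0.01488 + 0.04875 = 0.334566 m ≈ 335 mm

Δh = 335 mm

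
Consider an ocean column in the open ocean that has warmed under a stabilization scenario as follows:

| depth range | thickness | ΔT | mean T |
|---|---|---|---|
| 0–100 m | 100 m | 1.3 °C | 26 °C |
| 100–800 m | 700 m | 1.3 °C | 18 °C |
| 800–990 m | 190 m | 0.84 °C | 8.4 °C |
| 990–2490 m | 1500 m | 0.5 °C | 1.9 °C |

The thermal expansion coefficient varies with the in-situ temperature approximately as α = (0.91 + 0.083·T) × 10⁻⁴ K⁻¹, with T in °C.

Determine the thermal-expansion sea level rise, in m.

Layer 1: α = (0.91 + 0.083×26)×10⁻⁴ = 3.068×10⁻⁴ K⁻¹
Layer 2: α = (0.91 + 0.083×18)×10⁻⁴ = 2.404×10⁻⁴ K⁻¹
Layer 3: α = (0.91 + 0.083×8.4)×10⁻⁴ = 1.6072×10⁻⁴ K⁻¹
Layer 4: α = (0.91 + 0.083×1.9)×10⁻⁴ = 1.0677×10⁻⁴ K⁻¹
Layer 1: 3.068×10⁻⁴ × 100 × 1.3 = 0.039884 m
1.3 × 2.404×10⁻⁴ × 700 = 0.218764 m
0.84 × 1.6072×10⁻⁴ × 190 = 0.025650912 m
990–2490 m: 1500 × 1.0677×10⁻⁴ × 0.5 = 0.0800775 m
Δh = 0.039884 + 0.218764 + 0.025650912 + 0.0800775 = 0.364376412 m ≈ 0.364 m

about 0.364 m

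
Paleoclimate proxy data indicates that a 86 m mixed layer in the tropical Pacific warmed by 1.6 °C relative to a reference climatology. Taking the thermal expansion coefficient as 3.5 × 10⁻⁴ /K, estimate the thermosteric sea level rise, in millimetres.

Δh = αΔT·H = 3.5×10⁻⁴ × 1.6 × 86 = 0.04816 m

48.2 mm of thermosteric rise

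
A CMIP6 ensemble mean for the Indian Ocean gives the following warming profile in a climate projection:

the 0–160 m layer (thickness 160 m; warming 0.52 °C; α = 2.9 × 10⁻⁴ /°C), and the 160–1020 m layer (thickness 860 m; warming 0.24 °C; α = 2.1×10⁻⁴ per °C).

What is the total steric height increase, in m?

Δh ≈ 0.0675 m

160 × 2.9×10⁻⁴ × 0.52 = 0.024128 m
0.24 × 2.1×10⁻⁴ × 860 = 0.043344 m
Δh = 0.024128 + 0.043344 = 0.067472 m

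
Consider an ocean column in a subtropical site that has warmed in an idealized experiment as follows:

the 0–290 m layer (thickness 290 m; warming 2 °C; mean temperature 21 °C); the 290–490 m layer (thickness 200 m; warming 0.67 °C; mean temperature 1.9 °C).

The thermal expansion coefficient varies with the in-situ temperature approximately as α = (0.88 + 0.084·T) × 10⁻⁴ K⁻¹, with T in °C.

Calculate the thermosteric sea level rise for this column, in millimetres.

Layer 1: α = (0.88 + 0.084×21)×10⁻⁴ = 2.644×10⁻⁴ K⁻¹
Layer 2: α = (0.88 + 0.084×1.9)×10⁻⁴ = 1.0396×10⁻⁴ K⁻¹
Layer 1: 290 × 2 × 2.644×10⁻⁴ = 0.153352 m
290–490 m: 0.67 × 200 × 1.0396×10⁻⁴ = 0.01393064 m
Δh = 0.153352 + 0.01393064 = 0.16728264 m

about 170 mm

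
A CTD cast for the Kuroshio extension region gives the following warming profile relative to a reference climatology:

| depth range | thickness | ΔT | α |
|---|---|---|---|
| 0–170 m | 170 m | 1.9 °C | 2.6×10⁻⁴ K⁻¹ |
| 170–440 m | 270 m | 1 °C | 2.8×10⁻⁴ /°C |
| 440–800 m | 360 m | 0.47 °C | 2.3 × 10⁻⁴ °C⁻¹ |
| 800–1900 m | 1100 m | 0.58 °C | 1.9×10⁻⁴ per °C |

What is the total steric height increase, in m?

0.320 m

Layer 1: 1.9 × 2.6×10⁻⁴ × 170 = 0.08398 m
170–440 m: 1 × 2.8×10⁻⁴ × 270 = 0.07560 m
440–800 m: 0.47 × 2.3×10⁻⁴ × 360 = 0.038916 m
0.58 × 1100 × 1.9×10⁻⁴ = 0.12122 m
Δh = 0.08398 + 0.07560 + 0.038916 + 0.12122 = 0.319716 m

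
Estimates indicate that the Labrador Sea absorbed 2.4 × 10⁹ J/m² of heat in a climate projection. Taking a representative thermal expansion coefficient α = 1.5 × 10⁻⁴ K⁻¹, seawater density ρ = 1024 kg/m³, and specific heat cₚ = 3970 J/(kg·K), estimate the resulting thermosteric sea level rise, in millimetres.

Δh = αQ/(ρcₚ) = 1.5×10⁻⁴ × 2.4×10⁹ / (1024 × 3970) ≈ 0.088555 m

Δh = 88.6 mm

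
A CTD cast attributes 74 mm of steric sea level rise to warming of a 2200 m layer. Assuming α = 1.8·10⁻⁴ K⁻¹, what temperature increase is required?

ΔT = Δh/(αH) = 0.074 / (1.8×10⁻⁴ × 2200) ≈ 0.1869 K

about 0.187 K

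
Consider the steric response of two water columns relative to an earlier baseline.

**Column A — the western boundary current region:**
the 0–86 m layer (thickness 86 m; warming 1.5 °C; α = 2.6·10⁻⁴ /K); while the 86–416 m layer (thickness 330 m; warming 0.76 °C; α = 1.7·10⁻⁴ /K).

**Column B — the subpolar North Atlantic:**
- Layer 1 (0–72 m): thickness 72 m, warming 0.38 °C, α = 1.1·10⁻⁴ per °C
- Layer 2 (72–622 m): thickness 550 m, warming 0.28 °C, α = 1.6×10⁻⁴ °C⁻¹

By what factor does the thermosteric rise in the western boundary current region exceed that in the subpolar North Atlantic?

≈ 2.8×

A 0–86 m: 1.5 × 2.6×10⁻⁴ × 86 = 0.03354 m
A Layer 2: 330 × 1.7×10⁻⁴ × 0.76 = 0.042636 m
A total: 0.076176 m
B Layer 1: 72 × 0.38 × 1.1×10⁻⁴ = 0.0030096 m
B Layer 2: 550 × 1.6×10⁻⁴ × 0.28 = 0.02464 m
B total: 0.0276496 m
Ratio: 0.076176 / 0.0276496 ≈ 2.755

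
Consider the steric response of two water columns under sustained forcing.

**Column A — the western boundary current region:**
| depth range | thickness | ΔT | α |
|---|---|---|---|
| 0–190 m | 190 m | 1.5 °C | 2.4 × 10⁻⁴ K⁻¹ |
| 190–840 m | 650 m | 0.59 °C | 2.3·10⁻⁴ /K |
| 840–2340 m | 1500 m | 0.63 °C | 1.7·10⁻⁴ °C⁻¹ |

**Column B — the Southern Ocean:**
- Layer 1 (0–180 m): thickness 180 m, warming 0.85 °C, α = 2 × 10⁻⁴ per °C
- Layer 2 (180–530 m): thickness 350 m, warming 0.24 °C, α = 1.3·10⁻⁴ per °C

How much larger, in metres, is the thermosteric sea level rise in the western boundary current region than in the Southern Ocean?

A 0–190 m: 1.5 × 2.4×10⁻⁴ × 190 = 0.06840 m
A 190–840 m: 0.59 × 2.3×10⁻⁴ × 650 = 0.088205 m
A Layer 3: 1500 × 1.7×10⁻⁴ × 0.63 = 0.16065 m
A total: 0.317255 m
B 0–180 m: 0.85 × 180 × 2×10⁻⁴ = 0.03060 m
B Layer 2: 0.24 × 350 × 1.3×10⁻⁴ = 0.01092 m
B total: 0.04152 m
Difference: 0.317255 − 0.04152 = 0.275735 m

0.28 m larger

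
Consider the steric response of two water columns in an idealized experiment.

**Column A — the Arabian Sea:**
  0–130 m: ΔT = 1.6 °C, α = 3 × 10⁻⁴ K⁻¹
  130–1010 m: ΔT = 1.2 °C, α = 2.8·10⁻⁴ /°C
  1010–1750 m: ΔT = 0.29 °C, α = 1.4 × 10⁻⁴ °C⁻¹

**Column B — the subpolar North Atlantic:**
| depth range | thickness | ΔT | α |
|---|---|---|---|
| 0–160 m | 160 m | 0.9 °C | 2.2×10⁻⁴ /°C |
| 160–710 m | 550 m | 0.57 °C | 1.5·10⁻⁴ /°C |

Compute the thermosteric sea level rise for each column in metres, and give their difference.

A 3×10⁻⁴ × 130 × 1.6 = 0.06240 m
A Layer 2: 2.8×10⁻⁴ × 880 × 1.2 = 0.29568 m
A 1010–1750 m: 740 × 0.29 × 1.4×10⁻⁴ = 0.030044 m
A total: 0.388124 m
B 160 × 2.2×10⁻⁴ × 0.9 = 0.03168 m
B 550 × 1.5×10⁻⁴ × 0.57 = 0.047025 m
B total: 0.078705 m
Difference: 0.388124 − 0.078705 = 0.309419 m

A: 0.388 m; B: 0.0787 m; difference 0.309 m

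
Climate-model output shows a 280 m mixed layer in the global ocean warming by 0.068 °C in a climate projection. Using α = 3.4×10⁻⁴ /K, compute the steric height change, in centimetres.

Δh = αΔT·H = 3.4×10⁻⁴ × 0.068 × 280 = 0.0064736 m

about 0.647 cm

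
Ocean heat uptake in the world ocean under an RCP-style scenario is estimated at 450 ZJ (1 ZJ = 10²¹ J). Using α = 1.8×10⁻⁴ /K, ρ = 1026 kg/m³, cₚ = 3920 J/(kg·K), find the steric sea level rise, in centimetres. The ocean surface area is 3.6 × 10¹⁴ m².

Per unit area: Q = 450×10²¹ / (3.6×10¹⁴) = 1.25×10⁹ J/m²
Δh = αQ/(ρcₚ) = 1.8×10⁻⁴ × 1.25×10⁹ / (1026 × 3920) ≈ 0.055943 m

Δh = 5.59 cm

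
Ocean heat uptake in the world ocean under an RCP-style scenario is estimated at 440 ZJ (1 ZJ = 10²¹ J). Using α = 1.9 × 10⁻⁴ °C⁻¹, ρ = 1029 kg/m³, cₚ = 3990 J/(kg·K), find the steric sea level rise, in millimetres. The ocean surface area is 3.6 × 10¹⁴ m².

Δh = 57 mm

Per unit area: Q = 440×10²¹ / (3.6×10¹⁴) ≈ 1.222×10⁹ J/m²
Δh = αQ/(ρcₚ) = 1.9×10⁻⁴ × 1.222×10⁹ / (1029 × 3990) ≈ 0.056551 m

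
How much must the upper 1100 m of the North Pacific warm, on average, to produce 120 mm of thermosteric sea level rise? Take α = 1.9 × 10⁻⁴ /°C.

ΔT = Δh/(αH) = 0.12 / (1.9×10⁻⁴ × 1100) ≈ 0.5742 °C

ΔT ≈ 0.574 °C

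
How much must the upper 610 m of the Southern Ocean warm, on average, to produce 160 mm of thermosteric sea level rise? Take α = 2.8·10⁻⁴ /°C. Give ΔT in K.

ΔT = Δh/(αH) = 0.16 / (2.8×10⁻⁴ × 610) ≈ 0.9368 K

about 0.937 K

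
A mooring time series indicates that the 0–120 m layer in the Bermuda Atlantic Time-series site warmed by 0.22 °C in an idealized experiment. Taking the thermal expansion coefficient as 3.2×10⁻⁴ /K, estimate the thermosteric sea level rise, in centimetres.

Δh = αΔT·H = 3.2×10⁻⁴ × 0.22 × 120 = 0.008448 m

about 0.845 cm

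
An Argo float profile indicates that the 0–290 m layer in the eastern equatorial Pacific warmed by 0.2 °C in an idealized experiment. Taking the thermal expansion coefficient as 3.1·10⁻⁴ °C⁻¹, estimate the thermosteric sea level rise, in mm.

Δh = αΔT·H = 3.1×10⁻⁴ × 0.2 × 290 = 0.01798 m

18.0 mm of thermosteric rise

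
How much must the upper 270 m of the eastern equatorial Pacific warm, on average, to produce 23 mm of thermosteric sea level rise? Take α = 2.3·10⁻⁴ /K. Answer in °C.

ΔT = Δh/(αH) = 0.023 / (2.3×10⁻⁴ × 270) ≈ 0.3704 °C

0.37 °C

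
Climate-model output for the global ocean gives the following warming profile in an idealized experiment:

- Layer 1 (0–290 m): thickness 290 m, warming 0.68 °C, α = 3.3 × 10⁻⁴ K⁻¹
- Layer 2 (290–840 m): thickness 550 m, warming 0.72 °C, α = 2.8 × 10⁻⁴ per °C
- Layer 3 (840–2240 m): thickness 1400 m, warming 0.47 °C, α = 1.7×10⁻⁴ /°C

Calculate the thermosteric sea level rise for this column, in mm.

Layer 1: 290 × 0.68 × 3.3×10⁻⁴ = 0.065076 m
290–840 m: 0.72 × 2.8×10⁻⁴ × 550 = 0.11088 m
0.47 × 1400 × 1.7×10⁻⁴ = 0.11186 m
Δh = 0.065076 + 0.11088 + 0.11186 = 0.287816 m

288 mm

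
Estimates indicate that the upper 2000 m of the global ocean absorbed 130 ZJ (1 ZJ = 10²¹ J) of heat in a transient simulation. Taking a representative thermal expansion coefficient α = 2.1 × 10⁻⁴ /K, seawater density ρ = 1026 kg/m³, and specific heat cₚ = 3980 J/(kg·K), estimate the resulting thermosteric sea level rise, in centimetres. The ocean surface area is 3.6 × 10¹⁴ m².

1.86 cm

Per unit area: Q = 130×10²¹ / (3.6×10¹⁴) ≈ 3.611×10⁸ J/m²
Δh = αQ/(ρcₚ) = 2.1×10⁻⁴ × 3.611×10⁸ / (1026 × 3980) ≈ 0.01857 m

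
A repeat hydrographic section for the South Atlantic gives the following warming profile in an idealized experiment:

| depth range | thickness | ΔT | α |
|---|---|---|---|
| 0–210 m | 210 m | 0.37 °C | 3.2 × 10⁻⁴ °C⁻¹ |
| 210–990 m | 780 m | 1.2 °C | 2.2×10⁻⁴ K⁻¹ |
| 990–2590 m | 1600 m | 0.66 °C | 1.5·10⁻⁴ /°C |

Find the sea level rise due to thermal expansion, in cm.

Layer 1: 210 × 3.2×10⁻⁴ × 0.37 = 0.024864 m
Layer 2: 2.2×10⁻⁴ × 780 × 1.2 = 0.20592 m
990–2590 m: 0.66 × 1.5×10⁻⁴ × 1600 = 0.15840 m
Δh = 0.024864 + 0.20592 + 0.15840 = 0.389184 m

about 38.9 cm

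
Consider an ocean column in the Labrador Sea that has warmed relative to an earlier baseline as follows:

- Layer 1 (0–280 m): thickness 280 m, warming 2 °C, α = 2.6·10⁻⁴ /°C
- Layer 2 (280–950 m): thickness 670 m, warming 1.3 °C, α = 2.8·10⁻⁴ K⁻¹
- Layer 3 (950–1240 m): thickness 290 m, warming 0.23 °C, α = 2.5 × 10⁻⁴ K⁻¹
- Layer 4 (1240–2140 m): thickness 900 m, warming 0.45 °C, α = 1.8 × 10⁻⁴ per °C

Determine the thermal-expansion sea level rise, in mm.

Δh = 479 mm

0–280 m: 2.6×10⁻⁴ × 280 × 2 = 0.14560 m
280–950 m: 670 × 2.8×10⁻⁴ × 1.3 = 0.24388 m
950–1240 m: 0.23 × 2.5×10⁻⁴ × 290 = 0.016675 m
900 × 1.8×10⁻⁴ × 0.45 = 0.07290 m
Δh = 0.14560 + 0.24388 + 0.016675 + 0.07290 = 0.479055 m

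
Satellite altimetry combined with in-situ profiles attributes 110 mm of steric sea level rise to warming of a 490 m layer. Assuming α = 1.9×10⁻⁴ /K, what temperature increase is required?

ΔT = Δh/(αH) = 0.11 / (1.9×10⁻⁴ × 490) ≈ 1.182 °C

ΔT ≈ 1.18 °C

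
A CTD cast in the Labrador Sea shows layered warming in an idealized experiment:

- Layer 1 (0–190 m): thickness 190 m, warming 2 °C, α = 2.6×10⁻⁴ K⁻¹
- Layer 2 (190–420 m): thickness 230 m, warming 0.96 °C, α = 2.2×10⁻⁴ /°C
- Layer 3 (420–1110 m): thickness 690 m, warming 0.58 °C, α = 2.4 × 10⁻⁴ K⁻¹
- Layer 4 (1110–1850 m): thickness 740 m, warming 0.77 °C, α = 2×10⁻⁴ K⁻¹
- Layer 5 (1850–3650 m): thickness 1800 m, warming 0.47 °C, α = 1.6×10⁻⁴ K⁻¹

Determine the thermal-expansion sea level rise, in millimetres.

190 × 2 × 2.6×10⁻⁴ = 0.09880 m
0.96 × 2.2×10⁻⁴ × 230 = 0.048576 m
Layer 3: 690 × 2.4×10⁻⁴ × 0.58 = 0.096048 m
Layer 4: 2×10⁻⁴ × 0.77 × 740 = 0.11396 m
Layer 5: 0.47 × 1800 × 1.6×10⁻⁴ = 0.13536 m
Δh = 0.09880 + 0.048576 + 0.096048 + 0.11396 + 0.13536 = 0.492744 m ≈ 493 mm

493 mm of thermosteric rise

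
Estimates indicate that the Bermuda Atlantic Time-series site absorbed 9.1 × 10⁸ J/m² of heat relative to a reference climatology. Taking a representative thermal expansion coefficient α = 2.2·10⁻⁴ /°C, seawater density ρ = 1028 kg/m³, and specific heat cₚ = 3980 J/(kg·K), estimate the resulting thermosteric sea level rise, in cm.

about 4.89 cm

Δh = αQ/(ρcₚ) = 2.2×10⁻⁴ × 9.1×10⁸ / (1028 × 3980) ≈ 0.048931 m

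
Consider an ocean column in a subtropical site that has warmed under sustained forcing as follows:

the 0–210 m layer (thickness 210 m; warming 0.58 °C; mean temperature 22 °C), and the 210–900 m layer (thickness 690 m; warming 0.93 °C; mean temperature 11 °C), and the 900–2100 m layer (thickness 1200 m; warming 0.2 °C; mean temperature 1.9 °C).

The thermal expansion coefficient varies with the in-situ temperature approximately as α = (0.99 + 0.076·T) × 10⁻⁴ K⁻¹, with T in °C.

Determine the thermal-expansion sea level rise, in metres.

0.177 m of thermosteric rise

Layer 1: α = (0.99 + 0.076×22)×10⁻⁴ = 2.662×10⁻⁴ K⁻¹
Layer 2: α = (0.99 + 0.076×11)×10⁻⁴ = 1.826×10⁻⁴ K⁻¹
Layer 3: α = (0.99 + 0.076×1.9)×10⁻⁴ = 1.1344×10⁻⁴ K⁻¹
0.58 × 210 × 2.662×10⁻⁴ = 0.03242316 m
Layer 2: 0.93 × 1.826×10⁻⁴ × 690 = 0.11717442 m
900–2100 m: 1.1344×10⁻⁴ × 1200 × 0.2 = 0.0272256 m
Δh = 0.03242316 + 0.11717442 + 0.0272256 = 0.17682318 m ≈ 0.177 m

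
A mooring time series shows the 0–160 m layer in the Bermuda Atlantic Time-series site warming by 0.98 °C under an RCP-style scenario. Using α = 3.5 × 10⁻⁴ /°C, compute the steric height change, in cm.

about 5.5 cm

Δh = αΔT·H = 3.5×10⁻⁴ × 0.98 × 160 = 0.05488 m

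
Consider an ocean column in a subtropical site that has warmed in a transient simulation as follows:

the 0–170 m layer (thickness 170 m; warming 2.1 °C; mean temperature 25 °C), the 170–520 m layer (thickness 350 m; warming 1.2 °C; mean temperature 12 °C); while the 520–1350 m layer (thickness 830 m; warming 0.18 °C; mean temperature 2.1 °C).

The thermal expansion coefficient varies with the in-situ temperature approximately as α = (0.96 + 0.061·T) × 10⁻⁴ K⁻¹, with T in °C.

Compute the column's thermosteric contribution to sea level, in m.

Δh ≈ 0.176 m

Layer 1: α = (0.96 + 0.061×25)×10⁻⁴ = 2.485×10⁻⁴ K⁻¹
Layer 2: α = (0.96 + 0.061×12)×10⁻⁴ = 1.692×10⁻⁴ K⁻¹
Layer 3: α = (0.96 + 0.061×2.1)×10⁻⁴ = 1.0881×10⁻⁴ K⁻¹
Layer 1: 2.1 × 170 × 2.485×10⁻⁴ = 0.0887145 m
Layer 2: 1.2 × 1.692×10⁻⁴ × 350 = 0.071064 m
830 × 1.0881×10⁻⁴ × 0.18 = 0.016256214 m
Δh = 0.0887145 + 0.071064 + 0.016256214 = 0.176034714 m ≈ 0.176 m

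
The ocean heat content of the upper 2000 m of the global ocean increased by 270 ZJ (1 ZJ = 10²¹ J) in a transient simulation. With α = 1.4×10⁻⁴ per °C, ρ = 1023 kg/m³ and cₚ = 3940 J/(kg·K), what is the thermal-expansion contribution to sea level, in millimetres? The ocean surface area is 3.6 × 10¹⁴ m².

26.1 mm

Per unit area: Q = 270×10²¹ / (3.6×10¹⁴) = 7.5×10⁸ J/m²
Δh = αQ/(ρcₚ) = 1.4×10⁻⁴ × 7.5×10⁸ / (1023 × 3940) ≈ 0.026051 m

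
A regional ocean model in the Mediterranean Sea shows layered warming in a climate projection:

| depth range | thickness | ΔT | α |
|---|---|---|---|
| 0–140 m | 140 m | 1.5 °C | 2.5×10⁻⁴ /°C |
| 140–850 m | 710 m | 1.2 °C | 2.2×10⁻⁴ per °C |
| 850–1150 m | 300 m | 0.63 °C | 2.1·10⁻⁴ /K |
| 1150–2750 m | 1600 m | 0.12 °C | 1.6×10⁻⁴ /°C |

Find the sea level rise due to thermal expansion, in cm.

2.5×10⁻⁴ × 1.5 × 140 = 0.05250 m
710 × 1.2 × 2.2×10⁻⁴ = 0.18744 m
Layer 3: 0.63 × 2.1×10⁻⁴ × 300 = 0.03969 m
1150–2750 m: 1.6×10⁻⁴ × 0.12 × 1600 = 0.03072 m
Δh = 0.05250 + 0.18744 + 0.03969 + 0.03072 = 0.31035 m

Δh ≈ 31.0 cm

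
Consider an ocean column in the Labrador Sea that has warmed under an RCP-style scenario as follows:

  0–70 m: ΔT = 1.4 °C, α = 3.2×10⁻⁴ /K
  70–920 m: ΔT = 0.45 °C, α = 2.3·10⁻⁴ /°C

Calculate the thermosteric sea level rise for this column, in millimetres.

Δh ≈ 119 mm

0–70 m: 3.2×10⁻⁴ × 70 × 1.4 = 0.03136 m
2.3×10⁻⁴ × 0.45 × 850 = 0.087975 m
Δh = 0.03136 + 0.087975 = 0.119335 m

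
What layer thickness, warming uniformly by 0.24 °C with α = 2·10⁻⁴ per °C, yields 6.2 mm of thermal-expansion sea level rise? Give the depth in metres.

H ≈ 129 m

H = Δh/(αΔT) = 0.0062 / (2×10⁻⁴ × 0.24) ≈ 129.2 m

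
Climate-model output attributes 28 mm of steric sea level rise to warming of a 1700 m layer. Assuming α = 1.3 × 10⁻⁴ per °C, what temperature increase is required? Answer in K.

ΔT = Δh/(αH) = 0.028 / (1.3×10⁻⁴ × 1700) ≈ 0.1267 K

about 0.127 K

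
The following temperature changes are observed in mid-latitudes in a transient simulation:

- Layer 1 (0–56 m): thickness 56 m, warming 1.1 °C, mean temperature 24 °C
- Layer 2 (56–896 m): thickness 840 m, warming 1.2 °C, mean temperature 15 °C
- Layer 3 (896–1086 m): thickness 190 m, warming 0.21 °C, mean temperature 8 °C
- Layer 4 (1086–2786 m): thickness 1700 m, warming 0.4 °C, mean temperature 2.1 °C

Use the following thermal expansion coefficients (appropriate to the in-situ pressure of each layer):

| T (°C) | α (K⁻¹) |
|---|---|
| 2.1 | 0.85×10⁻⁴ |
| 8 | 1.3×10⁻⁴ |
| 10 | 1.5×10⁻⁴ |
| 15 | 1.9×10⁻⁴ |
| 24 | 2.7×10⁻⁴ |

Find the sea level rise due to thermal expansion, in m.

0.271 m of thermosteric rise

Layer 1 at 24 °C → α = 2.7×10⁻⁴ K⁻¹
Layer 2 at 15 °C → α = 1.9×10⁻⁴ K⁻¹
Layer 3 at 8 °C → α = 1.3×10⁻⁴ K⁻¹
Layer 4 at 2.1 °C → α = 0.85×10⁻⁴ K⁻¹
Layer 1: 2.7×10⁻⁴ × 1.1 × 56 = 0.016632 m
56–896 m: 840 × 1.2 × 1.9×10⁻⁴ = 0.19152 m
Layer 3: 1.3×10⁻⁴ × 0.21 × 190 = 0.005187 m
1086–2786 m: 0.85×10⁻⁴ × 0.4 × 1700 = 0.05780 m
Δh = 0.016632 + 0.19152 + 0.005187 + 0.05780 = 0.271139 m ≈ 0.271 m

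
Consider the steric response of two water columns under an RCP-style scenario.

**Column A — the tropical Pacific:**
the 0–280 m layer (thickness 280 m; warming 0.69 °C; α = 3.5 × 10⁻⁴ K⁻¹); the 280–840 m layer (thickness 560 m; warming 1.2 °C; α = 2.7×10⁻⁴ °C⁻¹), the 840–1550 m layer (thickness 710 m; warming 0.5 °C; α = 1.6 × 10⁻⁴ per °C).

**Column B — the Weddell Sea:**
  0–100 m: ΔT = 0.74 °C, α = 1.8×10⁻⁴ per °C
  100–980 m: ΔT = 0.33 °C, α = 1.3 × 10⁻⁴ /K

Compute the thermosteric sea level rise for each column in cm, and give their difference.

A 280 × 0.69 × 3.5×10⁻⁴ = 0.06762 m
A 560 × 1.2 × 2.7×10⁻⁴ = 0.18144 m
A 840–1550 m: 710 × 1.6×10⁻⁴ × 0.5 = 0.05680 m
A total: 0.30586 m
B 100 × 1.8×10⁻⁴ × 0.74 = 0.01332 m
B 0.33 × 880 × 1.3×10⁻⁴ = 0.037752 m
B total: 0.051072 m
Difference: 0.30586 − 0.051072 = 0.254788 m

A: 31 cm; B: 5.1 cm; difference 25 cm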